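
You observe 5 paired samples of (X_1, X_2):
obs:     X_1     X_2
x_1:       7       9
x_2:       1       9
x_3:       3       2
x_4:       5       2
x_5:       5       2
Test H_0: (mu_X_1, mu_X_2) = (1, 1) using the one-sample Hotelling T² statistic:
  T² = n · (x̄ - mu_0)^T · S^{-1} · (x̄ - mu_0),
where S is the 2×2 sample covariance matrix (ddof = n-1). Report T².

Step 1 — sample mean vector:
  mean(X_1) = (7 + 1 + 3 + 5 + 5) / 5 = 21/5 = 4.2
  mean(X_2) = (9 + 9 + 2 + 2 + 2) / 5 = 24/5 = 4.8
  x̄ = (4.2, 4.8),  deviation x̄ - mu_0 = (4.2, 4.8) - (1, 1) = (3.2, 3.8).

Step 2 — sample covariance matrix, S[i,j] = (1/(n-1)) · Σ_k (x_{k,i} - mean_i) · (x_{k,j} - mean_j), divisor n-1 = 4:
  S[X_1,X_1] = ((2.8)·(2.8) + (-3.2)·(-3.2) + (-1.2)·(-1.2) + (0.8)·(0.8) + (0.8)·(0.8)) / 4 = 20.8/4 = 5.2
  S[X_1,X_2] = ((2.8)·(4.2) + (-3.2)·(4.2) + (-1.2)·(-2.8) + (0.8)·(-2.8) + (0.8)·(-2.8)) / 4 = -2.8/4 = -0.7
  S[X_2,X_2] = ((4.2)·(4.2) + (4.2)·(4.2) + (-2.8)·(-2.8) + (-2.8)·(-2.8) + (-2.8)·(-2.8)) / 4 = 58.8/4 = 14.7
  S = [[5.2, -0.7],
 [-0.7, 14.7]].

Step 3 — invert S. det(S) = 5.2·14.7 - (-0.7)² = 75.95.
  S^{-1} = (1/det) · [[d, -b], [-b, a]] = [[0.1935, 0.0092],
 [0.0092, 0.0685]].

Step 4 — quadratic form (x̄ - mu_0)^T · S^{-1} · (x̄ - mu_0):
  S^{-1} · (x̄ - mu_0) = (0.6544, 0.2897),
  (x̄ - mu_0)^T · [...] = (3.2)·(0.6544) + (3.8)·(0.2897) = 3.1947.

Step 5 — scale by n: T² = 5 · 3.1947 = 15.9737.

T² ≈ 15.9737


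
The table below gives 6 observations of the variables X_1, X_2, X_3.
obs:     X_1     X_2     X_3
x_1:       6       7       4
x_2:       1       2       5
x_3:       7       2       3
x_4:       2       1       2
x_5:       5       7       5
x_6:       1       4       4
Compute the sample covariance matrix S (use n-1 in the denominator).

Step 1 — column means:
  mean(X_1) = (6 + 1 + 7 + 2 + 5 + 1) / 6 = 22/6 = 3.6667
  mean(X_2) = (7 + 2 + 2 + 1 + 7 + 4) / 6 = 23/6 = 3.8333
  mean(X_3) = (4 + 5 + 3 + 2 + 5 + 4) / 6 = 23/6 = 3.8333

Step 2 — sample covariance S[i,j] = (1/(n-1)) · Σ_k (x_{k,i} - mean_i) · (x_{k,j} - mean_j), with n-1 = 5.
  S[X_1,X_1] = ((2.3333)·(2.3333) + (-2.6667)·(-2.6667) + (3.3333)·(3.3333) + (-1.6667)·(-1.6667) + (1.3333)·(1.3333) + (-2.6667)·(-2.6667)) / 5 = 35.3333/5 = 7.0667
  S[X_1,X_2] = ((2.3333)·(3.1667) + (-2.6667)·(-1.8333) + (3.3333)·(-1.8333) + (-1.6667)·(-2.8333) + (1.3333)·(3.1667) + (-2.6667)·(0.1667)) / 5 = 14.6667/5 = 2.9333
  S[X_1,X_3] = ((2.3333)·(0.1667) + (-2.6667)·(1.1667) + (3.3333)·(-0.8333) + (-1.6667)·(-1.8333) + (1.3333)·(1.1667) + (-2.6667)·(0.1667)) / 5 = -1.3333/5 = -0.2667
  S[X_2,X_2] = ((3.1667)·(3.1667) + (-1.8333)·(-1.8333) + (-1.8333)·(-1.8333) + (-2.8333)·(-2.8333) + (3.1667)·(3.1667) + (0.1667)·(0.1667)) / 5 = 34.8333/5 = 6.9667
  S[X_2,X_3] = ((3.1667)·(0.1667) + (-1.8333)·(1.1667) + (-1.8333)·(-0.8333) + (-2.8333)·(-1.8333) + (3.1667)·(1.1667) + (0.1667)·(0.1667)) / 5 = 8.8333/5 = 1.7667
  S[X_3,X_3] = ((0.1667)·(0.1667) + (1.1667)·(1.1667) + (-0.8333)·(-0.8333) + (-1.8333)·(-1.8333) + (1.1667)·(1.1667) + (0.1667)·(0.1667)) / 5 = 6.8333/5 = 1.3667

S is symmetric (S[j,i] = S[i,j]). Assembling:

S = [[7.0667, 2.9333, -0.2667],
 [2.9333, 6.9667, 1.7667],
 [-0.2667, 1.7667, 1.3667]]


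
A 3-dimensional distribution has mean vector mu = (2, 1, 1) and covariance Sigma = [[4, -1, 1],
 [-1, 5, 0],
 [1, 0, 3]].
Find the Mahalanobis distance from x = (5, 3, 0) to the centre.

Step 1 — centre the observation: (x - mu) = (3, 2, -1).

Step 2 — invert Sigma (cofactor / det for 3×3, or solve directly):
  Sigma^{-1} = [[0.2885, 0.0577, -0.0962],
 [0.0577, 0.2115, -0.0192],
 [-0.0962, -0.0192, 0.3654]].

Step 3 — form the quadratic (x - mu)^T · Sigma^{-1} · (x - mu):
  Sigma^{-1} · (x - mu) = (1.0769, 0.6154, -0.6923).
  (x - mu)^T · [Sigma^{-1} · (x - mu)] = (3)·(1.0769) + (2)·(0.6154) + (-1)·(-0.6923) = 5.1538.

Step 4 — take square root: d = √(5.1538) ≈ 2.2702.

d(x, mu) = √(5.1538) ≈ 2.2702


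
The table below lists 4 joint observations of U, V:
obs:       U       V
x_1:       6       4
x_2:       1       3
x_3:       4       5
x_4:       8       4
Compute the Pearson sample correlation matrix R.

Step 1 — column means:
  mean(U) = (6 + 1 + 4 + 8) / 4 = 19/4 = 4.75
  mean(V) = (4 + 3 + 5 + 4) / 4 = 16/4 = 4

Step 2 — sample variances and covariances s[i,j] = (1/(n-1)) · Σ_k (x_{k,i} - mean_i) · (x_{k,j} - mean_j), with n-1 = 3:
  s[U,U] = ((1.25)·(1.25) + (-3.75)·(-3.75) + (-0.75)·(-0.75) + (3.25)·(3.25)) / 3 = 26.75/3 = 8.9167
  s[U,V] = ((1.25)·(0) + (-3.75)·(-1) + (-0.75)·(1) + (3.25)·(0)) / 3 = 3/3 = 1
  s[V,V] = ((0)·(0) + (-1)·(-1) + (1)·(1) + (0)·(0)) / 3 = 2/3 = 0.6667
  Sample standard deviations s_i = √(s[i,i]):
  s(U) = √(8.9167) = 2.9861
  s(V) = √(0.6667) = 0.8165

Step 3 — r_{ij} = s_{ij} / (s_i · s_j):
  r[U,U] = 1 (diagonal).
  r[U,V] = 1 / (2.9861 · 0.8165) = 1 / 2.4381 = 0.4102
  r[V,V] = 1 (diagonal).

R is symmetric with unit diagonal. Assembling:

R = [[1, 0.4102],
 [0.4102, 1]]


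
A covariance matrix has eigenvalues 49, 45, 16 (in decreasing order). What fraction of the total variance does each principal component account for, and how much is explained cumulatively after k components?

Step 1 — total variance = trace(Sigma) = Σ λ_i = 49 + 45 + 16 = 110.

Step 2 — fraction explained by component i = λ_i / Σ λ:
  PC1: 49/110 = 0.4455
  PC2: 45/110 = 0.4091
  PC3: 16/110 = 0.1455

Step 3 — cumulative fraction after k components = (λ_1 + ... + λ_k) / Σ λ:
  k = 1: 49/110 = 0.4455
  k = 2: (49 + 45)/110 = 94/110 = 0.8545
  k = 3: (49 + 45 + 16)/110 = 110/110 = 1

Summary (fraction, with percent):

explained: PC1 0.4455 (44.55%), PC2 0.4091 (40.91%), PC3 0.1455 (14.55%);  cumulative: 0.4455, 0.8545, 1


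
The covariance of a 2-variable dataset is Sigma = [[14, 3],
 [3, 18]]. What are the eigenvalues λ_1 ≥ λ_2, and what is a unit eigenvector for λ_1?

Step 1 — characteristic polynomial of 2×2 Sigma:
  det(Sigma - λI) = λ² - trace · λ + det = 0.
  trace = 14 + 18 = 32, det = 14·18 - (3)² = 243.
Step 2 — discriminant:
  Δ = trace² - 4·det = 1024 - 972 = 52.
Step 3 — eigenvalues:
  λ = (trace ± √Δ)/2 = (32 ± 7.2111)/2,
  λ_1 = 19.6056,  λ_2 = 12.3944.

Step 4 — unit eigenvector for λ_1: solve (Sigma - λ_1 I)v = 0. First row:
  (14 - 19.6056)·v_x + (3)·v_y = 0, i.e. (-5.6056)·v_x + (3)·v_y = 0,
  so v ∝ (b, λ_1 - a) = (3, 5.6056) = u.
  ||u|| = √((3)² + (5.6056)²) = √(40.4222) ≈ 6.3578,
  v_1 = u/||u|| ≈ (0.4719, 0.8817) (||v_1|| = 1).

λ_1 = 19.6056,  λ_2 = 12.3944;  v_1 ≈ (0.4719, 0.8817)


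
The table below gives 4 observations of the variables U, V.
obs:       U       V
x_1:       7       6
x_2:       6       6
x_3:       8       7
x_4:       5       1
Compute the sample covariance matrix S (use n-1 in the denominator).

Step 1 — column means:
  mean(U) = (7 + 6 + 8 + 5) / 4 = 26/4 = 6.5
  mean(V) = (6 + 6 + 7 + 1) / 4 = 20/4 = 5

Step 2 — sample covariance S[i,j] = (1/(n-1)) · Σ_k (x_{k,i} - mean_i) · (x_{k,j} - mean_j), with n-1 = 3.
  S[U,U] = ((0.5)·(0.5) + (-0.5)·(-0.5) + (1.5)·(1.5) + (-1.5)·(-1.5)) / 3 = 5/3 = 1.6667
  S[U,V] = ((0.5)·(1) + (-0.5)·(1) + (1.5)·(2) + (-1.5)·(-4)) / 3 = 9/3 = 3
  S[V,V] = ((1)·(1) + (1)·(1) + (2)·(2) + (-4)·(-4)) / 3 = 22/3 = 7.3333

S is symmetric (S[j,i] = S[i,j]). Assembling:

S = [[1.6667, 3],
 [3, 7.3333]]


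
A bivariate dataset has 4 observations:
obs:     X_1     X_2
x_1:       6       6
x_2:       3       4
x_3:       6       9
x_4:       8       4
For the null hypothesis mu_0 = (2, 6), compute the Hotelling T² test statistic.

Step 1 — sample mean vector:
  mean(X_1) = (6 + 3 + 6 + 8) / 4 = 23/4 = 5.75
  mean(X_2) = (6 + 4 + 9 + 4) / 4 = 23/4 = 5.75
  x̄ = (5.75, 5.75),  deviation x̄ - mu_0 = (5.75, 5.75) - (2, 6) = (3.75, -0.25).

Step 2 — sample covariance matrix, S[i,j] = (1/(n-1)) · Σ_k (x_{k,i} - mean_i) · (x_{k,j} - mean_j), divisor n-1 = 3:
  S[X_1,X_1] = ((0.25)·(0.25) + (-2.75)·(-2.75) + (0.25)·(0.25) + (2.25)·(2.25)) / 3 = 12.75/3 = 4.25
  S[X_1,X_2] = ((0.25)·(0.25) + (-2.75)·(-1.75) + (0.25)·(3.25) + (2.25)·(-1.75)) / 3 = 1.75/3 = 0.5833
  S[X_2,X_2] = ((0.25)·(0.25) + (-1.75)·(-1.75) + (3.25)·(3.25) + (-1.75)·(-1.75)) / 3 = 16.75/3 = 5.5833
  S = [[4.25, 0.5833],
 [0.5833, 5.5833]].

Step 3 — invert S. det(S) = 4.25·5.5833 - (0.5833)² = 23.3889.
  S^{-1} = (1/det) · [[d, -b], [-b, a]] = [[0.2387, -0.0249],
 [-0.0249, 0.1817]].

Step 4 — quadratic form (x̄ - mu_0)^T · S^{-1} · (x̄ - mu_0):
  S^{-1} · (x̄ - mu_0) = (0.9014, -0.139),
  (x̄ - mu_0)^T · [...] = (3.75)·(0.9014) + (-0.25)·(-0.139) = 3.4151.

Step 5 — scale by n: T² = 4 · 3.4151 = 13.6603.

T² ≈ 13.6603


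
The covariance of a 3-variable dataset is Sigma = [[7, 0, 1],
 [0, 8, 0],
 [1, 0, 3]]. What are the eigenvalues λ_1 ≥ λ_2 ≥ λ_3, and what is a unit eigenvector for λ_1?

Step 1 — characteristic polynomial p(λ) = det(λI - Sigma) = λ³ - tr·λ² + c_1·λ - det, where tr = trace, c_1 = sum of the principal 2×2 minors, det = det(Sigma):
  tr = 7 + 8 + 3 = 18,
  c_1 = (7·8 - (0)²) + (7·3 - (1)²) + (8·3 - (0)²) = 56 + 20 + 24 = 100,
  det = 7·(8·3 - (0)²) - (0)·((0)·3 - (0)·(1)) + (1)·((0)·(0) - 8·(1)) = 7·(24) - (0)·(0) + (1)·(-8) = 160.
  So p(λ) = λ³ - 18λ² + 100λ - 160.
Step 2 — look for an integer root (rational root theorem: any rational root is an integer divisor of 160). Testing λ = 8:
  p(8) = 512 - 1152 + 800 - 160 = 0  ✓
  Dividing out (λ - 8): p(λ) = (λ - 8)(λ² - 10λ + 20).
Step 3 — remaining eigenvalues from the quadratic λ² - 10λ + 20 = 0:
  Δ = 10² - 4·20 = 100 - 80 = 20,  λ = (10 ± √20)/2 = (10 ± 4.4721)/2 ≈ 7.2361 or 2.7639.
  Sorted: λ_1 = 8,  λ_2 = 7.2361,  λ_3 = 2.7639  (check: sum = 18 = tr ✓).

Step 4 — unit eigenvector for λ_1 = 8: v spans the null space of (Sigma - λ_1 I), whose rows are
  r_1 = (-1, 0, 1),  r_2 = (0, 0, 0),  r_3 = (1, 0, -5).
  v is orthogonal to every row, so take v ∝ r_1 × r_3 = ((0)·(-5) - (1)·(0), (1)·(1) - (-1)·(-5), (-1)·(0) - (0)·(1)) = (0, -4, 0).
  Rescale (divide by 4; multiply by -1 so the first nonzero entry is positive): u = (0, 1, 0).
  ||u|| = √((0)² + (1)² + (0)²) = √(1) = 1,  v_1 = u/||u|| ≈ (0, 1, 0) (||v_1|| = 1).

λ_1 = 8,  λ_2 = 7.2361,  λ_3 = 2.7639;  v_1 ≈ (0, 1, 0)


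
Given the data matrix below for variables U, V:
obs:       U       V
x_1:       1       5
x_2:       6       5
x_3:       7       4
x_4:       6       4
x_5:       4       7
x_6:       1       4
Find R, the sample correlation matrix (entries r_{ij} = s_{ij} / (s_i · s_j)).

Step 1 — column means:
  mean(U) = (1 + 6 + 7 + 6 + 4 + 1) / 6 = 25/6 = 4.1667
  mean(V) = (5 + 5 + 4 + 4 + 7 + 4) / 6 = 29/6 = 4.8333

Step 2 — sample variances and covariances s[i,j] = (1/(n-1)) · Σ_k (x_{k,i} - mean_i) · (x_{k,j} - mean_j), with n-1 = 5:
  s[U,U] = ((-3.1667)·(-3.1667) + (1.8333)·(1.8333) + (2.8333)·(2.8333) + (1.8333)·(1.8333) + (-0.1667)·(-0.1667) + (-3.1667)·(-3.1667)) / 5 = 34.8333/5 = 6.9667
  s[U,V] = ((-3.1667)·(0.1667) + (1.8333)·(0.1667) + (2.8333)·(-0.8333) + (1.8333)·(-0.8333) + (-0.1667)·(2.1667) + (-3.1667)·(-0.8333)) / 5 = -1.8333/5 = -0.3667
  s[V,V] = ((0.1667)·(0.1667) + (0.1667)·(0.1667) + (-0.8333)·(-0.8333) + (-0.8333)·(-0.8333) + (2.1667)·(2.1667) + (-0.8333)·(-0.8333)) / 5 = 6.8333/5 = 1.3667
  Sample standard deviations s_i = √(s[i,i]):
  s(U) = √(6.9667) = 2.6394
  s(V) = √(1.3667) = 1.169

Step 3 — r_{ij} = s_{ij} / (s_i · s_j):
  r[U,U] = 1 (diagonal).
  r[U,V] = -0.3667 / (2.6394 · 1.169) = -0.3667 / 3.0856 = -0.1188
  r[V,V] = 1 (diagonal).

R is symmetric with unit diagonal. Assembling:

R = [[1, -0.1188],
 [-0.1188, 1]]


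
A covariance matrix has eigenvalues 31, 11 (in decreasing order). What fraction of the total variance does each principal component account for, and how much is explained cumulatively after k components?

Step 1 — total variance = trace(Sigma) = Σ λ_i = 31 + 11 = 42.

Step 2 — fraction explained by component i = λ_i / Σ λ:
  PC1: 31/42 = 0.7381
  PC2: 11/42 = 0.2619

Step 3 — cumulative fraction after k components = (λ_1 + ... + λ_k) / Σ λ:
  k = 1: 31/42 = 0.7381
  k = 2: (31 + 11)/42 = 42/42 = 1

Summary (fraction, with percent):

explained: PC1 0.7381 (73.81%), PC2 0.2619 (26.19%);  cumulative: 0.7381, 1


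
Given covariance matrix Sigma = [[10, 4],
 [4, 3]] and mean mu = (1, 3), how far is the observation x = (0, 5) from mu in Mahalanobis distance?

Step 1 — centre the observation: (x - mu) = (-1, 2).

Step 2 — invert Sigma. det(Sigma) = 10·3 - (4)² = 14.
  Sigma^{-1} = (1/det) · [[d, -b], [-b, a]] = [[0.2143, -0.2857],
 [-0.2857, 0.7143]].

Step 3 — form the quadratic (x - mu)^T · Sigma^{-1} · (x - mu):
  Sigma^{-1} · (x - mu) = (-0.7857, 1.7143).
  (x - mu)^T · [Sigma^{-1} · (x - mu)] = (-1)·(-0.7857) + (2)·(1.7143) = 4.2143.

Step 4 — take square root: d = √(4.2143) ≈ 2.0529.

d(x, mu) = √(4.2143) ≈ 2.0529


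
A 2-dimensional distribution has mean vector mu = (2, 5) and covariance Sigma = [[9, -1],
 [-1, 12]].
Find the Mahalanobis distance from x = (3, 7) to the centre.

Step 1 — centre the observation: (x - mu) = (1, 2).

Step 2 — invert Sigma. det(Sigma) = 9·12 - (-1)² = 107.
  Sigma^{-1} = (1/det) · [[d, -b], [-b, a]] = [[0.1121, 0.0093],
 [0.0093, 0.0841]].

Step 3 — form the quadratic (x - mu)^T · Sigma^{-1} · (x - mu):
  Sigma^{-1} · (x - mu) = (0.1308, 0.1776).
  (x - mu)^T · [Sigma^{-1} · (x - mu)] = (1)·(0.1308) + (2)·(0.1776) = 0.486.

Step 4 — take square root: d = √(0.486) ≈ 0.6971.

d(x, mu) = √(0.486) ≈ 0.6971


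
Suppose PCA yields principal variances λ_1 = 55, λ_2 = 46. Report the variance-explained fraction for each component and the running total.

Step 1 — total variance = trace(Sigma) = Σ λ_i = 55 + 46 = 101.

Step 2 — fraction explained by component i = λ_i / Σ λ:
  PC1: 55/101 = 0.5446
  PC2: 46/101 = 0.4554

Step 3 — cumulative fraction after k components = (λ_1 + ... + λ_k) / Σ λ:
  k = 1: 55/101 = 0.5446
  k = 2: (55 + 46)/101 = 101/101 = 1

Summary (fraction, with percent):

explained: PC1 0.5446 (54.46%), PC2 0.4554 (45.54%);  cumulative: 0.5446, 1


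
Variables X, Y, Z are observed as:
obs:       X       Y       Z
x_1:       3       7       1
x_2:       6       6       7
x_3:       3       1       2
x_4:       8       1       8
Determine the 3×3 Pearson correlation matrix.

Step 1 — column means:
  mean(X) = (3 + 6 + 3 + 8) / 4 = 20/4 = 5
  mean(Y) = (7 + 6 + 1 + 1) / 4 = 15/4 = 3.75
  mean(Z) = (1 + 7 + 2 + 8) / 4 = 18/4 = 4.5

Step 2 — sample variances and covariances s[i,j] = (1/(n-1)) · Σ_k (x_{k,i} - mean_i) · (x_{k,j} - mean_j), with n-1 = 3:
  s[X,X] = ((-2)·(-2) + (1)·(1) + (-2)·(-2) + (3)·(3)) / 3 = 18/3 = 6
  s[X,Y] = ((-2)·(3.25) + (1)·(2.25) + (-2)·(-2.75) + (3)·(-2.75)) / 3 = -7/3 = -2.3333
  s[X,Z] = ((-2)·(-3.5) + (1)·(2.5) + (-2)·(-2.5) + (3)·(3.5)) / 3 = 25/3 = 8.3333
  s[Y,Y] = ((3.25)·(3.25) + (2.25)·(2.25) + (-2.75)·(-2.75) + (-2.75)·(-2.75)) / 3 = 30.75/3 = 10.25
  s[Y,Z] = ((3.25)·(-3.5) + (2.25)·(2.5) + (-2.75)·(-2.5) + (-2.75)·(3.5)) / 3 = -8.5/3 = -2.8333
  s[Z,Z] = ((-3.5)·(-3.5) + (2.5)·(2.5) + (-2.5)·(-2.5) + (3.5)·(3.5)) / 3 = 37/3 = 12.3333
  Sample standard deviations s_i = √(s[i,i]):
  s(X) = √(6) = 2.4495
  s(Y) = √(10.25) = 3.2016
  s(Z) = √(12.3333) = 3.5119

Step 3 — r_{ij} = s_{ij} / (s_i · s_j):
  r[X,X] = 1 (diagonal).
  r[X,Y] = -2.3333 / (2.4495 · 3.2016) = -2.3333 / 7.8422 = -0.2975
  r[X,Z] = 8.3333 / (2.4495 · 3.5119) = 8.3333 / 8.6023 = 0.9687
  r[Y,Y] = 1 (diagonal).
  r[Y,Z] = -2.8333 / (3.2016 · 3.5119) = -2.8333 / 11.2435 = -0.252
  r[Z,Z] = 1 (diagonal).

R is symmetric with unit diagonal. Assembling:

R = [[1, -0.2975, 0.9687],
 [-0.2975, 1, -0.252],
 [0.9687, -0.252, 1]]


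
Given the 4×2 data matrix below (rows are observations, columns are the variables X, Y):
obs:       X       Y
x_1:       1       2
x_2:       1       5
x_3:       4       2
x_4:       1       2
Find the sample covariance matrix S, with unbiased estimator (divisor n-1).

Step 1 — column means:
  mean(X) = (1 + 1 + 4 + 1) / 4 = 7/4 = 1.75
  mean(Y) = (2 + 5 + 2 + 2) / 4 = 11/4 = 2.75

Step 2 — sample covariance S[i,j] = (1/(n-1)) · Σ_k (x_{k,i} - mean_i) · (x_{k,j} - mean_j), with n-1 = 3.
  S[X,X] = ((-0.75)·(-0.75) + (-0.75)·(-0.75) + (2.25)·(2.25) + (-0.75)·(-0.75)) / 3 = 6.75/3 = 2.25
  S[X,Y] = ((-0.75)·(-0.75) + (-0.75)·(2.25) + (2.25)·(-0.75) + (-0.75)·(-0.75)) / 3 = -2.25/3 = -0.75
  S[Y,Y] = ((-0.75)·(-0.75) + (2.25)·(2.25) + (-0.75)·(-0.75) + (-0.75)·(-0.75)) / 3 = 6.75/3 = 2.25

S is symmetric (S[j,i] = S[i,j]). Assembling:

S = [[2.25, -0.75],
 [-0.75, 2.25]]


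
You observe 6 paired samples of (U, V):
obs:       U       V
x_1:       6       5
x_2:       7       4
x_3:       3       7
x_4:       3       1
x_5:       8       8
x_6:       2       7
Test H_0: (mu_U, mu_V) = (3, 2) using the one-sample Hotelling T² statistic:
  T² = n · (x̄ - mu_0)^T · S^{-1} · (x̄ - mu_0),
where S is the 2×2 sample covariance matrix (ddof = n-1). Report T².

Step 1 — sample mean vector:
  mean(U) = (6 + 7 + 3 + 3 + 8 + 2) / 6 = 29/6 = 4.8333
  mean(V) = (5 + 4 + 7 + 1 + 8 + 7) / 6 = 32/6 = 5.3333
  x̄ = (4.8333, 5.3333),  deviation x̄ - mu_0 = (4.8333, 5.3333) - (3, 2) = (1.8333, 3.3333).

Step 2 — sample covariance matrix, S[i,j] = (1/(n-1)) · Σ_k (x_{k,i} - mean_i) · (x_{k,j} - mean_j), divisor n-1 = 5:
  S[U,U] = ((1.1667)·(1.1667) + (2.1667)·(2.1667) + (-1.8333)·(-1.8333) + (-1.8333)·(-1.8333) + (3.1667)·(3.1667) + (-2.8333)·(-2.8333)) / 5 = 30.8333/5 = 6.1667
  S[U,V] = ((1.1667)·(-0.3333) + (2.1667)·(-1.3333) + (-1.8333)·(1.6667) + (-1.8333)·(-4.3333) + (3.1667)·(2.6667) + (-2.8333)·(1.6667)) / 5 = 5.3333/5 = 1.0667
  S[V,V] = ((-0.3333)·(-0.3333) + (-1.3333)·(-1.3333) + (1.6667)·(1.6667) + (-4.3333)·(-4.3333) + (2.6667)·(2.6667) + (1.6667)·(1.6667)) / 5 = 33.3333/5 = 6.6667
  S = [[6.1667, 1.0667],
 [1.0667, 6.6667]].

Step 3 — invert S. det(S) = 6.1667·6.6667 - (1.0667)² = 39.9733.
  S^{-1} = (1/det) · [[d, -b], [-b, a]] = [[0.1668, -0.0267],
 [-0.0267, 0.1543]].

Step 4 — quadratic form (x̄ - mu_0)^T · S^{-1} · (x̄ - mu_0):
  S^{-1} · (x̄ - mu_0) = (0.2168, 0.4653),
  (x̄ - mu_0)^T · [...] = (1.8333)·(0.2168) + (3.3333)·(0.4653) = 1.9485.

Step 5 — scale by n: T² = 6 · 1.9485 = 11.6911.

T² ≈ 11.6911


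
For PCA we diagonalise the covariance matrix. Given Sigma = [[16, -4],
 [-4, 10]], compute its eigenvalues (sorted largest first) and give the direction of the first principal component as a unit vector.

Step 1 — characteristic polynomial of 2×2 Sigma:
  det(Sigma - λI) = λ² - trace · λ + det = 0.
  trace = 16 + 10 = 26, det = 16·10 - (-4)² = 144.
Step 2 — discriminant:
  Δ = trace² - 4·det = 676 - 576 = 100.
Step 3 — eigenvalues:
  λ = (trace ± √Δ)/2 = (26 ± 10)/2,
  λ_1 = 18,  λ_2 = 8.

Step 4 — unit eigenvector for λ_1: solve (Sigma - λ_1 I)v = 0. First row:
  (16 - 18)·v_x + (-4)·v_y = 0, i.e. (-2)·v_x + (-4)·v_y = 0,
  so v ∝ (b, λ_1 - a) = (-4, 2); multiply by -1 so the first entry is positive: u = (4, -2).
  ||u|| = √((4)² + (-2)²) = √(20) ≈ 4.4721,
  v_1 = u/||u|| ≈ (0.8944, -0.4472) (||v_1|| = 1).

λ_1 = 18,  λ_2 = 8;  v_1 ≈ (0.8944, -0.4472)


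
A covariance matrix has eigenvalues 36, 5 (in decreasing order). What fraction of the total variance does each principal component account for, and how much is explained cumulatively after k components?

Step 1 — total variance = trace(Sigma) = Σ λ_i = 36 + 5 = 41.

Step 2 — fraction explained by component i = λ_i / Σ λ:
  PC1: 36/41 = 0.878
  PC2: 5/41 = 0.122

Step 3 — cumulative fraction after k components = (λ_1 + ... + λ_k) / Σ λ:
  k = 1: 36/41 = 0.878
  k = 2: (36 + 5)/41 = 41/41 = 1

Summary (fraction, with percent):

explained: PC1 0.878 (87.8%), PC2 0.122 (12.2%);  cumulative: 0.878, 1


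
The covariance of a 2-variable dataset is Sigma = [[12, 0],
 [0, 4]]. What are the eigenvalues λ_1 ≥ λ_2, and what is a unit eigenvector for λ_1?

Step 1 — characteristic polynomial of 2×2 Sigma:
  det(Sigma - λI) = λ² - trace · λ + det = 0.
  trace = 12 + 4 = 16, det = 12·4 - (0)² = 48.
Step 2 — discriminant:
  Δ = trace² - 4·det = 256 - 192 = 64.
Step 3 — eigenvalues:
  λ = (trace ± √Δ)/2 = (16 ± 8)/2,
  λ_1 = 12,  λ_2 = 4.

Step 4 — unit eigenvector for λ_1: Sigma is diagonal, so its eigenvectors are the coordinate axes. λ_1 = 12 is the diagonal entry on the first coordinate axis, hence
  v_1 = (1, 0) (||v_1|| = 1).

λ_1 = 12,  λ_2 = 4;  v_1 ≈ (1, 0)


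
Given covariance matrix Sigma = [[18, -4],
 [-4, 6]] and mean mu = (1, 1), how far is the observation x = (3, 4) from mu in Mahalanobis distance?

Step 1 — centre the observation: (x - mu) = (2, 3).

Step 2 — invert Sigma. det(Sigma) = 18·6 - (-4)² = 92.
  Sigma^{-1} = (1/det) · [[d, -b], [-b, a]] = [[0.0652, 0.0435],
 [0.0435, 0.1957]].

Step 3 — form the quadratic (x - mu)^T · Sigma^{-1} · (x - mu):
  Sigma^{-1} · (x - mu) = (0.2609, 0.6739).
  (x - mu)^T · [Sigma^{-1} · (x - mu)] = (2)·(0.2609) + (3)·(0.6739) = 2.5435.

Step 4 — take square root: d = √(2.5435) ≈ 1.5948.

d(x, mu) = √(2.5435) ≈ 1.5948


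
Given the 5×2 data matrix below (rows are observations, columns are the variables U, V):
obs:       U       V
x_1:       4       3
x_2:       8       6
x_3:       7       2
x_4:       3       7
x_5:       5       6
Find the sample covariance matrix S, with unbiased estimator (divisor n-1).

Step 1 — column means:
  mean(U) = (4 + 8 + 7 + 3 + 5) / 5 = 27/5 = 5.4
  mean(V) = (3 + 6 + 2 + 7 + 6) / 5 = 24/5 = 4.8

Step 2 — sample covariance S[i,j] = (1/(n-1)) · Σ_k (x_{k,i} - mean_i) · (x_{k,j} - mean_j), with n-1 = 4.
  S[U,U] = ((-1.4)·(-1.4) + (2.6)·(2.6) + (1.6)·(1.6) + (-2.4)·(-2.4) + (-0.4)·(-0.4)) / 4 = 17.2/4 = 4.3
  S[U,V] = ((-1.4)·(-1.8) + (2.6)·(1.2) + (1.6)·(-2.8) + (-2.4)·(2.2) + (-0.4)·(1.2)) / 4 = -4.6/4 = -1.15
  S[V,V] = ((-1.8)·(-1.8) + (1.2)·(1.2) + (-2.8)·(-2.8) + (2.2)·(2.2) + (1.2)·(1.2)) / 4 = 18.8/4 = 4.7

S is symmetric (S[j,i] = S[i,j]). Assembling:

S = [[4.3, -1.15],
 [-1.15, 4.7]]


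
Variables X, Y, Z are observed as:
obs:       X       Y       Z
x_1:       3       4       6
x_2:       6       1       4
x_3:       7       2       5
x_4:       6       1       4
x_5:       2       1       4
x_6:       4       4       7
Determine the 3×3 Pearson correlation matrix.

Step 1 — column means:
  mean(X) = (3 + 6 + 7 + 6 + 2 + 4) / 6 = 28/6 = 4.6667
  mean(Y) = (4 + 1 + 2 + 1 + 1 + 4) / 6 = 13/6 = 2.1667
  mean(Z) = (6 + 4 + 5 + 4 + 4 + 7) / 6 = 30/6 = 5

Step 2 — sample variances and covariances s[i,j] = (1/(n-1)) · Σ_k (x_{k,i} - mean_i) · (x_{k,j} - mean_j), with n-1 = 5:
  s[X,X] = ((-1.6667)·(-1.6667) + (1.3333)·(1.3333) + (2.3333)·(2.3333) + (1.3333)·(1.3333) + (-2.6667)·(-2.6667) + (-0.6667)·(-0.6667)) / 5 = 19.3333/5 = 3.8667
  s[X,Y] = ((-1.6667)·(1.8333) + (1.3333)·(-1.1667) + (2.3333)·(-0.1667) + (1.3333)·(-1.1667) + (-2.6667)·(-1.1667) + (-0.6667)·(1.8333)) / 5 = -4.6667/5 = -0.9333
  s[X,Z] = ((-1.6667)·(1) + (1.3333)·(-1) + (2.3333)·(0) + (1.3333)·(-1) + (-2.6667)·(-1) + (-0.6667)·(2)) / 5 = -3/5 = -0.6
  s[Y,Y] = ((1.8333)·(1.8333) + (-1.1667)·(-1.1667) + (-0.1667)·(-0.1667) + (-1.1667)·(-1.1667) + (-1.1667)·(-1.1667) + (1.8333)·(1.8333)) / 5 = 10.8333/5 = 2.1667
  s[Y,Z] = ((1.8333)·(1) + (-1.1667)·(-1) + (-0.1667)·(0) + (-1.1667)·(-1) + (-1.1667)·(-1) + (1.8333)·(2)) / 5 = 9/5 = 1.8
  s[Z,Z] = ((1)·(1) + (-1)·(-1) + (0)·(0) + (-1)·(-1) + (-1)·(-1) + (2)·(2)) / 5 = 8/5 = 1.6
  Sample standard deviations s_i = √(s[i,i]):
  s(X) = √(3.8667) = 1.9664
  s(Y) = √(2.1667) = 1.472
  s(Z) = √(1.6) = 1.2649

Step 3 — r_{ij} = s_{ij} / (s_i · s_j):
  r[X,X] = 1 (diagonal).
  r[X,Y] = -0.9333 / (1.9664 · 1.472) = -0.9333 / 2.8944 = -0.3225
  r[X,Z] = -0.6 / (1.9664 · 1.2649) = -0.6 / 2.4873 = -0.2412
  r[Y,Y] = 1 (diagonal).
  r[Y,Z] = 1.8 / (1.472 · 1.2649) = 1.8 / 1.8619 = 0.9668
  r[Z,Z] = 1 (diagonal).

R is symmetric with unit diagonal. Assembling:

R = [[1, -0.3225, -0.2412],
 [-0.3225, 1, 0.9668],
 [-0.2412, 0.9668, 1]]


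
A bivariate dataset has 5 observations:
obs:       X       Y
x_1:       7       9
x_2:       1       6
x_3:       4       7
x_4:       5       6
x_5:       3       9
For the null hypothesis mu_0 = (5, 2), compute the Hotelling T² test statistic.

Step 1 — sample mean vector:
  mean(X) = (7 + 1 + 4 + 5 + 3) / 5 = 20/5 = 4
  mean(Y) = (9 + 6 + 7 + 6 + 9) / 5 = 37/5 = 7.4
  x̄ = (4, 7.4),  deviation x̄ - mu_0 = (4, 7.4) - (5, 2) = (-1, 5.4).

Step 2 — sample covariance matrix, S[i,j] = (1/(n-1)) · Σ_k (x_{k,i} - mean_i) · (x_{k,j} - mean_j), divisor n-1 = 4:
  S[X,X] = ((3)·(3) + (-3)·(-3) + (0)·(0) + (1)·(1) + (-1)·(-1)) / 4 = 20/4 = 5
  S[X,Y] = ((3)·(1.6) + (-3)·(-1.4) + (0)·(-0.4) + (1)·(-1.4) + (-1)·(1.6)) / 4 = 6/4 = 1.5
  S[Y,Y] = ((1.6)·(1.6) + (-1.4)·(-1.4) + (-0.4)·(-0.4) + (-1.4)·(-1.4) + (1.6)·(1.6)) / 4 = 9.2/4 = 2.3
  S = [[5, 1.5],
 [1.5, 2.3]].

Step 3 — invert S. det(S) = 5·2.3 - (1.5)² = 9.25.
  S^{-1} = (1/det) · [[d, -b], [-b, a]] = [[0.2486, -0.1622],
 [-0.1622, 0.5405]].

Step 4 — quadratic form (x̄ - mu_0)^T · S^{-1} · (x̄ - mu_0):
  S^{-1} · (x̄ - mu_0) = (-1.1243, 3.0811),
  (x̄ - mu_0)^T · [...] = (-1)·(-1.1243) + (5.4)·(3.0811) = 17.7622.

Step 5 — scale by n: T² = 5 · 17.7622 = 88.8108.

T² ≈ 88.8108


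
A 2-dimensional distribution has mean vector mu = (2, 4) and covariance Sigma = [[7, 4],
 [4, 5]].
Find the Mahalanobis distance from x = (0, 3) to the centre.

Step 1 — centre the observation: (x - mu) = (-2, -1).

Step 2 — invert Sigma. det(Sigma) = 7·5 - (4)² = 19.
  Sigma^{-1} = (1/det) · [[d, -b], [-b, a]] = [[0.2632, -0.2105],
 [-0.2105, 0.3684]].

Step 3 — form the quadratic (x - mu)^T · Sigma^{-1} · (x - mu):
  Sigma^{-1} · (x - mu) = (-0.3158, 0.0526).
  (x - mu)^T · [Sigma^{-1} · (x - mu)] = (-2)·(-0.3158) + (-1)·(0.0526) = 0.5789.

Step 4 — take square root: d = √(0.5789) ≈ 0.7609.

d(x, mu) = √(0.5789) ≈ 0.7609


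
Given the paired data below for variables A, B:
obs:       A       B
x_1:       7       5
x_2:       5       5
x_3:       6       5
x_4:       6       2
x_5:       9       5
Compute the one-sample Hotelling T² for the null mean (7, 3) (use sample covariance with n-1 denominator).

Step 1 — sample mean vector:
  mean(A) = (7 + 5 + 6 + 6 + 9) / 5 = 33/5 = 6.6
  mean(B) = (5 + 5 + 5 + 2 + 5) / 5 = 22/5 = 4.4
  x̄ = (6.6, 4.4),  deviation x̄ - mu_0 = (6.6, 4.4) - (7, 3) = (-0.4, 1.4).

Step 2 — sample covariance matrix, S[i,j] = (1/(n-1)) · Σ_k (x_{k,i} - mean_i) · (x_{k,j} - mean_j), divisor n-1 = 4:
  S[A,A] = ((0.4)·(0.4) + (-1.6)·(-1.6) + (-0.6)·(-0.6) + (-0.6)·(-0.6) + (2.4)·(2.4)) / 4 = 9.2/4 = 2.3
  S[A,B] = ((0.4)·(0.6) + (-1.6)·(0.6) + (-0.6)·(0.6) + (-0.6)·(-2.4) + (2.4)·(0.6)) / 4 = 1.8/4 = 0.45
  S[B,B] = ((0.6)·(0.6) + (0.6)·(0.6) + (0.6)·(0.6) + (-2.4)·(-2.4) + (0.6)·(0.6)) / 4 = 7.2/4 = 1.8
  S = [[2.3, 0.45],
 [0.45, 1.8]].

Step 3 — invert S. det(S) = 2.3·1.8 - (0.45)² = 3.9375.
  S^{-1} = (1/det) · [[d, -b], [-b, a]] = [[0.4571, -0.1143],
 [-0.1143, 0.5841]].

Step 4 — quadratic form (x̄ - mu_0)^T · S^{-1} · (x̄ - mu_0):
  S^{-1} · (x̄ - mu_0) = (-0.3429, 0.8635),
  (x̄ - mu_0)^T · [...] = (-0.4)·(-0.3429) + (1.4)·(0.8635) = 1.346.

Step 5 — scale by n: T² = 5 · 1.346 = 6.7302.

T² ≈ 6.7302


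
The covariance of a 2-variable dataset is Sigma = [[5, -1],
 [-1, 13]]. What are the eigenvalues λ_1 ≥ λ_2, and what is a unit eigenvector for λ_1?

Step 1 — characteristic polynomial of 2×2 Sigma:
  det(Sigma - λI) = λ² - trace · λ + det = 0.
  trace = 5 + 13 = 18, det = 5·13 - (-1)² = 64.
Step 2 — discriminant:
  Δ = trace² - 4·det = 324 - 256 = 68.
Step 3 — eigenvalues:
  λ = (trace ± √Δ)/2 = (18 ± 8.2462)/2,
  λ_1 = 13.1231,  λ_2 = 4.8769.

Step 4 — unit eigenvector for λ_1: solve (Sigma - λ_1 I)v = 0. First row:
  (5 - 13.1231)·v_x + (-1)·v_y = 0, i.e. (-8.1231)·v_x + (-1)·v_y = 0,
  so v ∝ (b, λ_1 - a) = (-1, 8.1231); multiply by -1 so the first entry is positive: u = (1, -8.1231).
  ||u|| = √((1)² + (-8.1231)²) = √(66.9848) ≈ 8.1844,
  v_1 = u/||u|| ≈ (0.1222, -0.9925) (||v_1|| = 1).

λ_1 = 13.1231,  λ_2 = 4.8769;  v_1 ≈ (0.1222, -0.9925)


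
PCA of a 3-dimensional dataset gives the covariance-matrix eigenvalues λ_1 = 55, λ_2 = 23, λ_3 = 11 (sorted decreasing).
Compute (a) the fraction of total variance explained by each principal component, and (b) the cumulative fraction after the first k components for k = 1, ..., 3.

Step 1 — total variance = trace(Sigma) = Σ λ_i = 55 + 23 + 11 = 89.

Step 2 — fraction explained by component i = λ_i / Σ λ:
  PC1: 55/89 = 0.618
  PC2: 23/89 = 0.2584
  PC3: 11/89 = 0.1236

Step 3 — cumulative fraction after k components = (λ_1 + ... + λ_k) / Σ λ:
  k = 1: 55/89 = 0.618
  k = 2: (55 + 23)/89 = 78/89 = 0.8764
  k = 3: (55 + 23 + 11)/89 = 89/89 = 1

Summary (fraction, with percent):

explained: PC1 0.618 (61.8%), PC2 0.2584 (25.84%), PC3 0.1236 (12.36%);  cumulative: 0.618, 0.8764, 1


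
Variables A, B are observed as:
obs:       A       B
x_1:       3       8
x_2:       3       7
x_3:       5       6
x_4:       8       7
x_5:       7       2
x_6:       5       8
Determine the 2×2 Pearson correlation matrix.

Step 1 — column means:
  mean(A) = (3 + 3 + 5 + 8 + 7 + 5) / 6 = 31/6 = 5.1667
  mean(B) = (8 + 7 + 6 + 7 + 2 + 8) / 6 = 38/6 = 6.3333

Step 2 — sample variances and covariances s[i,j] = (1/(n-1)) · Σ_k (x_{k,i} - mean_i) · (x_{k,j} - mean_j), with n-1 = 5:
  s[A,A] = ((-2.1667)·(-2.1667) + (-2.1667)·(-2.1667) + (-0.1667)·(-0.1667) + (2.8333)·(2.8333) + (1.8333)·(1.8333) + (-0.1667)·(-0.1667)) / 5 = 20.8333/5 = 4.1667
  s[A,B] = ((-2.1667)·(1.6667) + (-2.1667)·(0.6667) + (-0.1667)·(-0.3333) + (2.8333)·(0.6667) + (1.8333)·(-4.3333) + (-0.1667)·(1.6667)) / 5 = -11.3333/5 = -2.2667
  s[B,B] = ((1.6667)·(1.6667) + (0.6667)·(0.6667) + (-0.3333)·(-0.3333) + (0.6667)·(0.6667) + (-4.3333)·(-4.3333) + (1.6667)·(1.6667)) / 5 = 25.3333/5 = 5.0667
  Sample standard deviations s_i = √(s[i,i]):
  s(A) = √(4.1667) = 2.0412
  s(B) = √(5.0667) = 2.2509

Step 3 — r_{ij} = s_{ij} / (s_i · s_j):
  r[A,A] = 1 (diagonal).
  r[A,B] = -2.2667 / (2.0412 · 2.2509) = -2.2667 / 4.5947 = -0.4933
  r[B,B] = 1 (diagonal).

R is symmetric with unit diagonal. Assembling:

R = [[1, -0.4933],
 [-0.4933, 1]]


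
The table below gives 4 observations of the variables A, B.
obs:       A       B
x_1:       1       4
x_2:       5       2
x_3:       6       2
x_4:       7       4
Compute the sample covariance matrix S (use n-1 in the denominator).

Step 1 — column means:
  mean(A) = (1 + 5 + 6 + 7) / 4 = 19/4 = 4.75
  mean(B) = (4 + 2 + 2 + 4) / 4 = 12/4 = 3

Step 2 — sample covariance S[i,j] = (1/(n-1)) · Σ_k (x_{k,i} - mean_i) · (x_{k,j} - mean_j), with n-1 = 3.
  S[A,A] = ((-3.75)·(-3.75) + (0.25)·(0.25) + (1.25)·(1.25) + (2.25)·(2.25)) / 3 = 20.75/3 = 6.9167
  S[A,B] = ((-3.75)·(1) + (0.25)·(-1) + (1.25)·(-1) + (2.25)·(1)) / 3 = -3/3 = -1
  S[B,B] = ((1)·(1) + (-1)·(-1) + (-1)·(-1) + (1)·(1)) / 3 = 4/3 = 1.3333

S is symmetric (S[j,i] = S[i,j]). Assembling:

S = [[6.9167, -1],
 [-1, 1.3333]]


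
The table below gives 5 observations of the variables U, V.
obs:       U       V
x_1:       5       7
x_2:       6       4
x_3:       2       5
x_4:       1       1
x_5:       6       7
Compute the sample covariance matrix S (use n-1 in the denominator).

Step 1 — column means:
  mean(U) = (5 + 6 + 2 + 1 + 6) / 5 = 20/5 = 4
  mean(V) = (7 + 4 + 5 + 1 + 7) / 5 = 24/5 = 4.8

Step 2 — sample covariance S[i,j] = (1/(n-1)) · Σ_k (x_{k,i} - mean_i) · (x_{k,j} - mean_j), with n-1 = 4.
  S[U,U] = ((1)·(1) + (2)·(2) + (-2)·(-2) + (-3)·(-3) + (2)·(2)) / 4 = 22/4 = 5.5
  S[U,V] = ((1)·(2.2) + (2)·(-0.8) + (-2)·(0.2) + (-3)·(-3.8) + (2)·(2.2)) / 4 = 16/4 = 4
  S[V,V] = ((2.2)·(2.2) + (-0.8)·(-0.8) + (0.2)·(0.2) + (-3.8)·(-3.8) + (2.2)·(2.2)) / 4 = 24.8/4 = 6.2

S is symmetric (S[j,i] = S[i,j]). Assembling:

S = [[5.5, 4],
 [4, 6.2]]


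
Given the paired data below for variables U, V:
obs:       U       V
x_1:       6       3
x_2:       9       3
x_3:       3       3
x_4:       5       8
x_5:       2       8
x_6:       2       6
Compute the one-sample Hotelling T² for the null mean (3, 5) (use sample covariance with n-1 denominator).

Step 1 — sample mean vector:
  mean(U) = (6 + 9 + 3 + 5 + 2 + 2) / 6 = 27/6 = 4.5
  mean(V) = (3 + 3 + 3 + 8 + 8 + 6) / 6 = 31/6 = 5.1667
  x̄ = (4.5, 5.1667),  deviation x̄ - mu_0 = (4.5, 5.1667) - (3, 5) = (1.5, 0.1667).

Step 2 — sample covariance matrix, S[i,j] = (1/(n-1)) · Σ_k (x_{k,i} - mean_i) · (x_{k,j} - mean_j), divisor n-1 = 5:
  S[U,U] = ((1.5)·(1.5) + (4.5)·(4.5) + (-1.5)·(-1.5) + (0.5)·(0.5) + (-2.5)·(-2.5) + (-2.5)·(-2.5)) / 5 = 37.5/5 = 7.5
  S[U,V] = ((1.5)·(-2.1667) + (4.5)·(-2.1667) + (-1.5)·(-2.1667) + (0.5)·(2.8333) + (-2.5)·(2.8333) + (-2.5)·(0.8333)) / 5 = -17.5/5 = -3.5
  S[V,V] = ((-2.1667)·(-2.1667) + (-2.1667)·(-2.1667) + (-2.1667)·(-2.1667) + (2.8333)·(2.8333) + (2.8333)·(2.8333) + (0.8333)·(0.8333)) / 5 = 30.8333/5 = 6.1667
  S = [[7.5, -3.5],
 [-3.5, 6.1667]].

Step 3 — invert S. det(S) = 7.5·6.1667 - (-3.5)² = 34.
  S^{-1} = (1/det) · [[d, -b], [-b, a]] = [[0.1814, 0.1029],
 [0.1029, 0.2206]].

Step 4 — quadratic form (x̄ - mu_0)^T · S^{-1} · (x̄ - mu_0):
  S^{-1} · (x̄ - mu_0) = (0.2892, 0.1912),
  (x̄ - mu_0)^T · [...] = (1.5)·(0.2892) + (0.1667)·(0.1912) = 0.4657.

Step 5 — scale by n: T² = 6 · 0.4657 = 2.7941.

T² ≈ 2.7941


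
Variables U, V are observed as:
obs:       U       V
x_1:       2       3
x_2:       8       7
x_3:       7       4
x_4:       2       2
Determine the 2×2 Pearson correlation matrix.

Step 1 — column means:
  mean(U) = (2 + 8 + 7 + 2) / 4 = 19/4 = 4.75
  mean(V) = (3 + 7 + 4 + 2) / 4 = 16/4 = 4

Step 2 — sample variances and covariances s[i,j] = (1/(n-1)) · Σ_k (x_{k,i} - mean_i) · (x_{k,j} - mean_j), with n-1 = 3:
  s[U,U] = ((-2.75)·(-2.75) + (3.25)·(3.25) + (2.25)·(2.25) + (-2.75)·(-2.75)) / 3 = 30.75/3 = 10.25
  s[U,V] = ((-2.75)·(-1) + (3.25)·(3) + (2.25)·(0) + (-2.75)·(-2)) / 3 = 18/3 = 6
  s[V,V] = ((-1)·(-1) + (3)·(3) + (0)·(0) + (-2)·(-2)) / 3 = 14/3 = 4.6667
  Sample standard deviations s_i = √(s[i,i]):
  s(U) = √(10.25) = 3.2016
  s(V) = √(4.6667) = 2.1602

Step 3 — r_{ij} = s_{ij} / (s_i · s_j):
  r[U,U] = 1 (diagonal).
  r[U,V] = 6 / (3.2016 · 2.1602) = 6 / 6.9162 = 0.8675
  r[V,V] = 1 (diagonal).

R is symmetric with unit diagonal. Assembling:

R = [[1, 0.8675],
 [0.8675, 1]]


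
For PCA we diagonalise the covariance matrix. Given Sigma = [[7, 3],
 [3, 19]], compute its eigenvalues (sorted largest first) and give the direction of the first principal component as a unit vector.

Step 1 — characteristic polynomial of 2×2 Sigma:
  det(Sigma - λI) = λ² - trace · λ + det = 0.
  trace = 7 + 19 = 26, det = 7·19 - (3)² = 124.
Step 2 — discriminant:
  Δ = trace² - 4·det = 676 - 496 = 180.
Step 3 — eigenvalues:
  λ = (trace ± √Δ)/2 = (26 ± 13.4164)/2,
  λ_1 = 19.7082,  λ_2 = 6.2918.

Step 4 — unit eigenvector for λ_1: solve (Sigma - λ_1 I)v = 0. First row:
  (7 - 19.7082)·v_x + (3)·v_y = 0, i.e. (-12.7082)·v_x + (3)·v_y = 0,
  so v ∝ (b, λ_1 - a) = (3, 12.7082) = u.
  ||u|| = √((3)² + (12.7082)²) = √(170.4984) ≈ 13.0575,
  v_1 = u/||u|| ≈ (0.2298, 0.9732) (||v_1|| = 1).

λ_1 = 19.7082,  λ_2 = 6.2918;  v_1 ≈ (0.2298, 0.9732)


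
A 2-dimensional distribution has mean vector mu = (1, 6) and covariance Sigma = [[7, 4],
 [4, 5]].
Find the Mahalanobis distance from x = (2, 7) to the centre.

Step 1 — centre the observation: (x - mu) = (1, 1).

Step 2 — invert Sigma. det(Sigma) = 7·5 - (4)² = 19.
  Sigma^{-1} = (1/det) · [[d, -b], [-b, a]] = [[0.2632, -0.2105],
 [-0.2105, 0.3684]].

Step 3 — form the quadratic (x - mu)^T · Sigma^{-1} · (x - mu):
  Sigma^{-1} · (x - mu) = (0.0526, 0.1579).
  (x - mu)^T · [Sigma^{-1} · (x - mu)] = (1)·(0.0526) + (1)·(0.1579) = 0.2105.

Step 4 — take square root: d = √(0.2105) ≈ 0.4588.

d(x, mu) = √(0.2105) ≈ 0.4588


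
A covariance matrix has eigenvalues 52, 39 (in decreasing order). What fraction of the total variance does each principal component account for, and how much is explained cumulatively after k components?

Step 1 — total variance = trace(Sigma) = Σ λ_i = 52 + 39 = 91.

Step 2 — fraction explained by component i = λ_i / Σ λ:
  PC1: 52/91 = 0.5714
  PC2: 39/91 = 0.4286

Step 3 — cumulative fraction after k components = (λ_1 + ... + λ_k) / Σ λ:
  k = 1: 52/91 = 0.5714
  k = 2: (52 + 39)/91 = 91/91 = 1

Summary (fraction, with percent):

explained: PC1 0.5714 (57.14%), PC2 0.4286 (42.86%);  cumulative: 0.5714, 1


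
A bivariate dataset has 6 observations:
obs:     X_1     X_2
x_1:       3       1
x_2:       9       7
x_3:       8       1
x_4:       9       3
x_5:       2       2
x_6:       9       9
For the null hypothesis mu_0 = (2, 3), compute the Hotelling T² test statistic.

Step 1 — sample mean vector:
  mean(X_1) = (3 + 9 + 8 + 9 + 2 + 9) / 6 = 40/6 = 6.6667
  mean(X_2) = (1 + 7 + 1 + 3 + 2 + 9) / 6 = 23/6 = 3.8333
  x̄ = (6.6667, 3.8333),  deviation x̄ - mu_0 = (6.6667, 3.8333) - (2, 3) = (4.6667, 0.8333).

Step 2 — sample covariance matrix, S[i,j] = (1/(n-1)) · Σ_k (x_{k,i} - mean_i) · (x_{k,j} - mean_j), divisor n-1 = 5:
  S[X_1,X_1] = ((-3.6667)·(-3.6667) + (2.3333)·(2.3333) + (1.3333)·(1.3333) + (2.3333)·(2.3333) + (-4.6667)·(-4.6667) + (2.3333)·(2.3333)) / 5 = 53.3333/5 = 10.6667
  S[X_1,X_2] = ((-3.6667)·(-2.8333) + (2.3333)·(3.1667) + (1.3333)·(-2.8333) + (2.3333)·(-0.8333) + (-4.6667)·(-1.8333) + (2.3333)·(5.1667)) / 5 = 32.6667/5 = 6.5333
  S[X_2,X_2] = ((-2.8333)·(-2.8333) + (3.1667)·(3.1667) + (-2.8333)·(-2.8333) + (-0.8333)·(-0.8333) + (-1.8333)·(-1.8333) + (5.1667)·(5.1667)) / 5 = 56.8333/5 = 11.3667
  S = [[10.6667, 6.5333],
 [6.5333, 11.3667]].

Step 3 — invert S. det(S) = 10.6667·11.3667 - (6.5333)² = 78.56.
  S^{-1} = (1/det) · [[d, -b], [-b, a]] = [[0.1447, -0.0832],
 [-0.0832, 0.1358]].

Step 4 — quadratic form (x̄ - mu_0)^T · S^{-1} · (x̄ - mu_0):
  S^{-1} · (x̄ - mu_0) = (0.6059, -0.2749),
  (x̄ - mu_0)^T · [...] = (4.6667)·(0.6059) + (0.8333)·(-0.2749) = 2.5984.

Step 5 — scale by n: T² = 6 · 2.5984 = 15.5906.

T² ≈ 15.5906


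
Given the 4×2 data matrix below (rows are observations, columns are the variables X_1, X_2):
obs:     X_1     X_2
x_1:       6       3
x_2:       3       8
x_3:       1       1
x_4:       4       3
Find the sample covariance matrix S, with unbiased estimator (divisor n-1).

Step 1 — column means:
  mean(X_1) = (6 + 3 + 1 + 4) / 4 = 14/4 = 3.5
  mean(X_2) = (3 + 8 + 1 + 3) / 4 = 15/4 = 3.75

Step 2 — sample covariance S[i,j] = (1/(n-1)) · Σ_k (x_{k,i} - mean_i) · (x_{k,j} - mean_j), with n-1 = 3.
  S[X_1,X_1] = ((2.5)·(2.5) + (-0.5)·(-0.5) + (-2.5)·(-2.5) + (0.5)·(0.5)) / 3 = 13/3 = 4.3333
  S[X_1,X_2] = ((2.5)·(-0.75) + (-0.5)·(4.25) + (-2.5)·(-2.75) + (0.5)·(-0.75)) / 3 = 2.5/3 = 0.8333
  S[X_2,X_2] = ((-0.75)·(-0.75) + (4.25)·(4.25) + (-2.75)·(-2.75) + (-0.75)·(-0.75)) / 3 = 26.75/3 = 8.9167

S is symmetric (S[j,i] = S[i,j]). Assembling:

S = [[4.3333, 0.8333],
 [0.8333, 8.9167]]


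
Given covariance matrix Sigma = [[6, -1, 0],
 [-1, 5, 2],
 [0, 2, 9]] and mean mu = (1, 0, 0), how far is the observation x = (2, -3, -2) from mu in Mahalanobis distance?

Step 1 — centre the observation: (x - mu) = (1, -3, -2).

Step 2 — invert Sigma (cofactor / det for 3×3, or solve directly):
  Sigma^{-1} = [[0.173, 0.038, -0.0084],
 [0.038, 0.2278, -0.0506],
 [-0.0084, -0.0506, 0.1224]].

Step 3 — form the quadratic (x - mu)^T · Sigma^{-1} · (x - mu):
  Sigma^{-1} · (x - mu) = (0.0759, -0.5443, -0.1013).
  (x - mu)^T · [Sigma^{-1} · (x - mu)] = (1)·(0.0759) + (-3)·(-0.5443) + (-2)·(-0.1013) = 1.9114.

Step 4 — take square root: d = √(1.9114) ≈ 1.3825.

d(x, mu) = √(1.9114) ≈ 1.3825
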